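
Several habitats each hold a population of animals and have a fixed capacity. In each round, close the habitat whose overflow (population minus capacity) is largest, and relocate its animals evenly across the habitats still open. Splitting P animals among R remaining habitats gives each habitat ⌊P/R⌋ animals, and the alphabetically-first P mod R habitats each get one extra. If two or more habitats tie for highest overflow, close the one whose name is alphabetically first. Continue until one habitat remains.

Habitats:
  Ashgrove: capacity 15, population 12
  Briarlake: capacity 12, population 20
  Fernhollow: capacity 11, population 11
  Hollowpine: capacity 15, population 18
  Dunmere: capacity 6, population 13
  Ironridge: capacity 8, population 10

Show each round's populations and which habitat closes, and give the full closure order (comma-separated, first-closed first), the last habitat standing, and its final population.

Round 1: Ashgrove=12 Briarlake=20 Dunmere=13 Fernhollow=11 Hollowpine=18 Ironridge=10 → close Briarlake (overflow 8)
  20÷5 = 4 each, +1 to first 0
Round 2: Ashgrove=16 Dunmere=17 Fernhollow=15 Hollowpine=22 Ironridge=14 → close Dunmere (overflow 11)
  17÷4 = 4 each, +1 to first 1
Round 3: Ashgrove=21 Fernhollow=19 Hollowpine=26 Ironridge=18 → close Hollowpine (overflow 11)
  26÷3 = 8 each, +1 to first 2
Round 4: Ashgrove=30 Fernhollow=28 Ironridge=26 → close Ironridge (overflow 18)
  26÷2 = 13 each, +1 to first 0
Round 5: Ashgrove=43 Fernhollow=41 → close Fernhollow (overflow 30)
  41÷1 = 41 each, +1 to first 0

Closure order: Briarlake, Dunmere, Hollowpine, Ironridge, Fernhollow
Last habitat: Ashgrove with 84 animals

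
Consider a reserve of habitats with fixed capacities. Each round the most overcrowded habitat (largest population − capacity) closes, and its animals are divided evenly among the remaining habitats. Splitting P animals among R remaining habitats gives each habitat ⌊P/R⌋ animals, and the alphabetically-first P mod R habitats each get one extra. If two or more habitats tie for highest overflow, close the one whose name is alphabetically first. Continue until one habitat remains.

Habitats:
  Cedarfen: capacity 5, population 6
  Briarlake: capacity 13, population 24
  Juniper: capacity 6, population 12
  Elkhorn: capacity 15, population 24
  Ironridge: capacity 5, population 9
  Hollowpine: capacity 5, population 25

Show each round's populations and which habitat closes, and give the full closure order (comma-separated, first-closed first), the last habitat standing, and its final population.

Closure order: Hollowpine, Briarlake, Elkhorn, Juniper, Ironridge
Last habitat: Cedarfen with 100 animals

Round 1: Briarlake=24 Cedarfen=6 Elkhorn=24 Hollowpine=25 Ironridge=9 Juniper=12 → close Hollowpine (overflow 20)
  25÷5 = 5 each, +1 to first 0
Round 2: Briarlake=29 Cedarfen=11 Elkhorn=29 Ironridge=14 Juniper=17 → close Briarlake (overflow 16)
  29÷4 = 7 each, +1 to first 1
Round 3: Cedarfen=19 Elkhorn=36 Ironridge=21 Juniper=24 → close Elkhorn (overflow 21)
  36÷3 = 12 each, +1 to first 0
Round 4: Cedarfen=31 Ironridge=33 Juniper=36 → close Juniper (overflow 30)
  36÷2 = 18 each, +1 to first 0
Round 5: Cedarfen=49 Ironridge=51 → close Ironridge (overflow 46)
  51÷1 = 51 each, +1 to first 0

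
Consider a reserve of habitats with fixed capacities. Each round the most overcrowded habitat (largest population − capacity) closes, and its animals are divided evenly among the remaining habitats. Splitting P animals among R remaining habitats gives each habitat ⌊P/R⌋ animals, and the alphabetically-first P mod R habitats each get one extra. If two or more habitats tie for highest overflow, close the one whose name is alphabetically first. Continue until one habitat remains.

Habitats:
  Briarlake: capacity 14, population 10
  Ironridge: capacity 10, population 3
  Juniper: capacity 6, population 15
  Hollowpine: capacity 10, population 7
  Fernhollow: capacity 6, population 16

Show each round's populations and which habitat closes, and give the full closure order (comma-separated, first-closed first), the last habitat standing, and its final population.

Round 1: Briarlake=10 Fernhollow=16 Hollowpine=7 Ironridge=3 Juniper=15 → close Fernhollow (overflow 10)
  16÷4 = 4 each, +1 to first 0
Round 2: Briarlake=14 Hollowpine=11 Ironridge=7 Juniper=19 → close Juniper (overflow 13)
  19÷3 = 6 each, +1 to first 1
Round 3: Briarlake=21 Hollowpine=17 Ironridge=13 → close Briarlake (overflow 7)
  21÷2 = 10 each, +1 to first 1
Round 4: Hollowpine=28 Ironridge=23 → close Hollowpine (overflow 18)
  28÷1 = 28 each, +1 to first 0

Closure order: Fernhollow, Juniper, Briarlake, Hollowpine
Last habitat: Ironridge with 51 animals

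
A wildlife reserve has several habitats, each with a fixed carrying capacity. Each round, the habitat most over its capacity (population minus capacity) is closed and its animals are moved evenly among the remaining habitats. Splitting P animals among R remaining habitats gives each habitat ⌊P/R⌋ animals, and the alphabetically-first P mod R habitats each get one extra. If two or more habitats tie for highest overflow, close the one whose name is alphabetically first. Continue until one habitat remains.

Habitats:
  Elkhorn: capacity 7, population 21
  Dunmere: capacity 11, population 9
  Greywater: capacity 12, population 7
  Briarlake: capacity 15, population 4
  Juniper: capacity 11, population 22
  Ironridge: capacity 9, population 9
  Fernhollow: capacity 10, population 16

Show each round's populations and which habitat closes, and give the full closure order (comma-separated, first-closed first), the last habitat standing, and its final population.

Round 1: Briarlake=4 Dunmere=9 Elkhorn=21 Fernhollow=16 Greywater=7 Ironridge=9 Juniper=22 → close Elkhorn (overflow 14)
  21÷6 = 3 each, +1 to first 3
Round 2: Briarlake=8 Dunmere=13 Fernhollow=20 Greywater=10 Ironridge=12 Juniper=25 → close Juniper (overflow 14)
  25÷5 = 5 each, +1 to first 0
Round 3: Briarlake=13 Dunmere=18 Fernhollow=25 Greywater=15 Ironridge=17 → close Fernhollow (overflow 15)
  25÷4 = 6 each, +1 to first 1
Round 4: Briarlake=20 Dunmere=24 Greywater=21 Ironridge=23 → close Ironridge (overflow 14)
  23÷3 = 7 each, +1 to first 2
Round 5: Briarlake=28 Dunmere=32 Greywater=28 → close Dunmere (overflow 21)
  32÷2 = 16 each, +1 to first 0
Round 6: Briarlake=44 Greywater=44 → close Greywater (overflow 32)
  44÷1 = 44 each, +1 to first 0

Closure order: Elkhorn, Juniper, Fernhollow, Ironridge, Dunmere, Greywater
Last habitat: Briarlake with 88 animals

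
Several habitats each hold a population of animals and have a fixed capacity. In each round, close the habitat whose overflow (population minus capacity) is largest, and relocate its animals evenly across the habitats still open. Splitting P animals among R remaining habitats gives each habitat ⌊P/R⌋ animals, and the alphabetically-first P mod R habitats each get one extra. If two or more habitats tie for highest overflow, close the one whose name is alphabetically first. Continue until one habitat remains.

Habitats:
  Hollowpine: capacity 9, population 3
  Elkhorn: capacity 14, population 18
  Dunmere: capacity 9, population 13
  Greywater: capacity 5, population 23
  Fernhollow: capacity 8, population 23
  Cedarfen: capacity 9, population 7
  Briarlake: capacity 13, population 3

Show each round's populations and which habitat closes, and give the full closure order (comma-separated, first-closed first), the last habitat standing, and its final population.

Closure order: Greywater, Fernhollow, Dunmere, Elkhorn, Cedarfen, Briarlake
Last habitat: Hollowpine with 90 animals

Round 1: Briarlake=3 Cedarfen=7 Dunmere=13 Elkhorn=18 Fernhollow=23 Greywater=23 Hollowpine=3 → close Greywater (overflow 18)
  23÷6 = 3 each, +1 to first 5
Round 2: Briarlake=7 Cedarfen=11 Dunmere=17 Elkhorn=22 Fernhollow=27 Hollowpine=6 → close Fernhollow (overflow 19)
  27÷5 = 5 each, +1 to first 2
Round 3: Briarlake=13 Cedarfen=17 Dunmere=22 Elkhorn=27 Hollowpine=11 → close Dunmere (overflow 13)
  22÷4 = 5 each, +1 to first 2
Round 4: Briarlake=19 Cedarfen=23 Elkhorn=32 Hollowpine=16 → close Elkhorn (overflow 18)
  32÷3 = 10 each, +1 to first 2
Round 5: Briarlake=30 Cedarfen=34 Hollowpine=26 → close Cedarfen (overflow 25)
  34÷2 = 17 each, +1 to first 0
Round 6: Briarlake=47 Hollowpine=43 → close Briarlake (overflow 34)
  47÷1 = 47 each, +1 to first 0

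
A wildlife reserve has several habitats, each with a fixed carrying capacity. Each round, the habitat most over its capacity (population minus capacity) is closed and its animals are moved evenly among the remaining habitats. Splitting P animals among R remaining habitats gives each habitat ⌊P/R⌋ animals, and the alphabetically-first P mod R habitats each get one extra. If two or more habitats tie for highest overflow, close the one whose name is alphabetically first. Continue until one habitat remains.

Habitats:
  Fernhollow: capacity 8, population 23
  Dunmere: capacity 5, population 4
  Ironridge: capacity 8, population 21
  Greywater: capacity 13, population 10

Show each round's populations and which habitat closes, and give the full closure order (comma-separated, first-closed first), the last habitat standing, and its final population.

Round 1: Dunmere=4 Fernhollow=23 Greywater=10 Ironridge=21 → close Fernhollow (overflow 15)
  23÷3 = 7 each, +1 to first 2
Round 2: Dunmere=12 Greywater=18 Ironridge=28 → close Ironridge (overflow 20)
  28÷2 = 14 each, +1 to first 0
Round 3: Dunmere=26 Greywater=32 → close Dunmere (overflow 21)
  26÷1 = 26 each, +1 to first 0

Closure order: Fernhollow, Ironridge, Dunmere
Last habitat: Greywater with 58 animals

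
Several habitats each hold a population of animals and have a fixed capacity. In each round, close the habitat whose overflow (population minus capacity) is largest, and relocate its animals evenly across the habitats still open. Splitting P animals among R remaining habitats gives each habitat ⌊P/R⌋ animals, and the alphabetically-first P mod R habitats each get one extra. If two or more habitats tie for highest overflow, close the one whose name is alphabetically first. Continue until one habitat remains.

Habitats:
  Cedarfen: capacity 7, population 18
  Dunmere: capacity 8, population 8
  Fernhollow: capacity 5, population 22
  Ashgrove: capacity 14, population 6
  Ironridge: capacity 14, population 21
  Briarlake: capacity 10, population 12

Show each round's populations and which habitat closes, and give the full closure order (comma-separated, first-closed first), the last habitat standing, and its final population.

Round 1: Ashgrove=6 Briarlake=12 Cedarfen=18 Dunmere=8 Fernhollow=22 Ironridge=21 → close Fernhollow (overflow 17)
  22÷5 = 4 each, +1 to first 2
Round 2: Ashgrove=11 Briarlake=17 Cedarfen=22 Dunmere=12 Ironridge=25 → close Cedarfen (overflow 15)
  22÷4 = 5 each, +1 to first 2
Round 3: Ashgrove=17 Briarlake=23 Dunmere=17 Ironridge=30 → close Ironridge (overflow 16)
  30÷3 = 10 each, +1 to first 0
Round 4: Ashgrove=27 Briarlake=33 Dunmere=27 → close Briarlake (overflow 23)
  33÷2 = 16 each, +1 to first 1
Round 5: Ashgrove=44 Dunmere=43 → close Dunmere (overflow 35)
  43÷1 = 43 each, +1 to first 0

Closure order: Fernhollow, Cedarfen, Ironridge, Briarlake, Dunmere
Last habitat: Ashgrove with 87 animals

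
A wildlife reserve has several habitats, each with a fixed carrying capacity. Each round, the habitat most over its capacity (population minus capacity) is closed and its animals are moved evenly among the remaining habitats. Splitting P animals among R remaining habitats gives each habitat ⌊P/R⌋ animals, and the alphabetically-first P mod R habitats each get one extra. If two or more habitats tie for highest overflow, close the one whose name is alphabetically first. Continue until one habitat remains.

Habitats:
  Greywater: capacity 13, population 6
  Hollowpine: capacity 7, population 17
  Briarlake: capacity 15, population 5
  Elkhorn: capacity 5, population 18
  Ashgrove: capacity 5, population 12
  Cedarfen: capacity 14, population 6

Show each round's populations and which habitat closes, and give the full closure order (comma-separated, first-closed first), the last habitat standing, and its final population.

Closure order: Elkhorn, Hollowpine, Ashgrove, Cedarfen, Greywater
Last habitat: Briarlake with 64 animals

Round 1: Ashgrove=12 Briarlake=5 Cedarfen=6 Elkhorn=18 Greywater=6 Hollowpine=17 → close Elkhorn (overflow 13)
  18÷5 = 3 each, +1 to first 3
Round 2: Ashgrove=16 Briarlake=9 Cedarfen=10 Greywater=9 Hollowpine=20 → close Hollowpine (overflow 13)
  20÷4 = 5 each, +1 to first 0
Round 3: Ashgrove=21 Briarlake=14 Cedarfen=15 Greywater=14 → close Ashgrove (overflow 16)
  21÷3 = 7 each, +1 to first 0
Round 4: Briarlake=21 Cedarfen=22 Greywater=21 → close Cedarfen (overflow 8)
  22÷2 = 11 each, +1 to first 0
Round 5: Briarlake=32 Greywater=32 → close Greywater (overflow 19)
  32÷1 = 32 each, +1 to first 0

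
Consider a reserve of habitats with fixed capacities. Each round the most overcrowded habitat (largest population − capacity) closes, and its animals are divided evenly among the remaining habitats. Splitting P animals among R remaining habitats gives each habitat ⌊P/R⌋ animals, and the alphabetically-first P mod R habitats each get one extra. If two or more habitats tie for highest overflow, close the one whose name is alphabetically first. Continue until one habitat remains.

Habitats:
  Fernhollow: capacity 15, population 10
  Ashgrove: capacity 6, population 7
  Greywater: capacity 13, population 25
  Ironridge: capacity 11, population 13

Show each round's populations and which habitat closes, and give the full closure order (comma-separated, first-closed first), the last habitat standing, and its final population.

Round 1: Ashgrove=7 Fernhollow=10 Greywater=25 Ironridge=13 → close Greywater (overflow 12)
  25÷3 = 8 each, +1 to first 1
Round 2: Ashgrove=16 Fernhollow=18 Ironridge=21 → close Ashgrove (overflow 10)
  16÷2 = 8 each, +1 to first 0
Round 3: Fernhollow=26 Ironridge=29 → close Ironridge (overflow 18)
  29÷1 = 29 each, +1 to first 0

Closure order: Greywater, Ashgrove, Ironridge
Last habitat: Fernhollow with 55 animals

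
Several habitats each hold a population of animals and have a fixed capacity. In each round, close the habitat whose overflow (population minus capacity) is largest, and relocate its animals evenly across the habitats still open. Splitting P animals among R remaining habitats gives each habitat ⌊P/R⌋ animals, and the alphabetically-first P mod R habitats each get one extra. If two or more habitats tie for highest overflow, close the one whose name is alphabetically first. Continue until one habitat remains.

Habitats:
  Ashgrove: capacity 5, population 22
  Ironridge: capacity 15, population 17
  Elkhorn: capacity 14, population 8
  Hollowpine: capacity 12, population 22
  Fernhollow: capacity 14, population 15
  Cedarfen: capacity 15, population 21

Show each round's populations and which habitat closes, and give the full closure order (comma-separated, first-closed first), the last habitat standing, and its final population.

Closure order: Ashgrove, Hollowpine, Cedarfen, Ironridge, Fernhollow
Last habitat: Elkhorn with 105 animals

Round 1: Ashgrove=22 Cedarfen=21 Elkhorn=8 Fernhollow=15 Hollowpine=22 Ironridge=17 → close Ashgrove (overflow 17)
  22÷5 = 4 each, +1 to first 2
Round 2: Cedarfen=26 Elkhorn=13 Fernhollow=19 Hollowpine=26 Ironridge=21 → close Hollowpine (overflow 14)
  26÷4 = 6 each, +1 to first 2
Round 3: Cedarfen=33 Elkhorn=20 Fernhollow=25 Ironridge=27 → close Cedarfen (overflow 18)
  33÷3 = 11 each, +1 to first 0
Round 4: Elkhorn=31 Fernhollow=36 Ironridge=38 → close Ironridge (overflow 23)
  38÷2 = 19 each, +1 to first 0
Round 5: Elkhorn=50 Fernhollow=55 → close Fernhollow (overflow 41)
  55÷1 = 55 each, +1 to first 0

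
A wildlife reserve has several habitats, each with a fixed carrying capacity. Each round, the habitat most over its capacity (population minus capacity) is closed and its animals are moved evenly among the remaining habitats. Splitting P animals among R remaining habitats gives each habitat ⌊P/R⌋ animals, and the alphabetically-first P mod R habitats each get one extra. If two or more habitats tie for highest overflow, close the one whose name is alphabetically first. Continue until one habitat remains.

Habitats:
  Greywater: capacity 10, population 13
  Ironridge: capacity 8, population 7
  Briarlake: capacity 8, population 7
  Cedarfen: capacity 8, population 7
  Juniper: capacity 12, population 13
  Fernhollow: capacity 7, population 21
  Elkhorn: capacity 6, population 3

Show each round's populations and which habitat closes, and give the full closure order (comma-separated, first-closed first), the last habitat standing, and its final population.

Closure order: Fernhollow, Greywater, Briarlake, Cedarfen, Juniper, Ironridge
Last habitat: Elkhorn with 71 animals

Round 1: Briarlake=7 Cedarfen=7 Elkhorn=3 Fernhollow=21 Greywater=13 Ironridge=7 Juniper=13 → close Fernhollow (overflow 14)
  21÷6 = 3 each, +1 to first 3
Round 2: Briarlake=11 Cedarfen=11 Elkhorn=7 Greywater=16 Ironridge=10 Juniper=16 → close Greywater (overflow 6)
  16÷5 = 3 each, +1 to first 1
Round 3: Briarlake=15 Cedarfen=14 Elkhorn=10 Ironridge=13 Juniper=19 → close Briarlake (overflow 7)
  15÷4 = 3 each, +1 to first 3
Round 4: Cedarfen=18 Elkhorn=14 Ironridge=17 Juniper=22 → close Cedarfen (overflow 10)
  18÷3 = 6 each, +1 to first 0
Round 5: Elkhorn=20 Ironridge=23 Juniper=28 → close Juniper (overflow 16)
  28÷2 = 14 each, +1 to first 0
Round 6: Elkhorn=34 Ironridge=37 → close Ironridge (overflow 29)
  37÷1 = 37 each, +1 to first 0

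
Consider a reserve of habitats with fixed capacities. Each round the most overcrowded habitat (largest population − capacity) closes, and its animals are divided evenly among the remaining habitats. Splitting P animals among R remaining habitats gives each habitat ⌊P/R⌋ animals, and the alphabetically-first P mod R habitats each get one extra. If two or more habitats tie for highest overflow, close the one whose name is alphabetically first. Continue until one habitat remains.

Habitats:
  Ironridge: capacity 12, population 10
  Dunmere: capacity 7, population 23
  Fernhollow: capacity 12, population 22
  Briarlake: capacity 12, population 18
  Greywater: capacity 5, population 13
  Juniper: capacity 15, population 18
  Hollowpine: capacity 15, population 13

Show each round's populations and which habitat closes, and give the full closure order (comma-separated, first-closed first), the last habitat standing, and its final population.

Closure order: Dunmere, Fernhollow, Greywater, Briarlake, Juniper, Hollowpine
Last habitat: Ironridge with 117 animals

Round 1: Briarlake=18 Dunmere=23 Fernhollow=22 Greywater=13 Hollowpine=13 Ironridge=10 Juniper=18 → close Dunmere (overflow 16)
  23÷6 = 3 each, +1 to first 5
Round 2: Briarlake=22 Fernhollow=26 Greywater=17 Hollowpine=17 Ironridge=14 Juniper=21 → close Fernhollow (overflow 14)
  26÷5 = 5 each, +1 to first 1
Round 3: Briarlake=28 Greywater=22 Hollowpine=22 Ironridge=19 Juniper=26 → close Greywater (overflow 17)
  22÷4 = 5 each, +1 to first 2
Round 4: Briarlake=34 Hollowpine=28 Ironridge=24 Juniper=31 → close Briarlake (overflow 22)
  34÷3 = 11 each, +1 to first 1
Round 5: Hollowpine=40 Ironridge=35 Juniper=42 → close Juniper (overflow 27)
  42÷2 = 21 each, +1 to first 0
Round 6: Hollowpine=61 Ironridge=56 → close Hollowpine (overflow 46)
  61÷1 = 61 each, +1 to first 0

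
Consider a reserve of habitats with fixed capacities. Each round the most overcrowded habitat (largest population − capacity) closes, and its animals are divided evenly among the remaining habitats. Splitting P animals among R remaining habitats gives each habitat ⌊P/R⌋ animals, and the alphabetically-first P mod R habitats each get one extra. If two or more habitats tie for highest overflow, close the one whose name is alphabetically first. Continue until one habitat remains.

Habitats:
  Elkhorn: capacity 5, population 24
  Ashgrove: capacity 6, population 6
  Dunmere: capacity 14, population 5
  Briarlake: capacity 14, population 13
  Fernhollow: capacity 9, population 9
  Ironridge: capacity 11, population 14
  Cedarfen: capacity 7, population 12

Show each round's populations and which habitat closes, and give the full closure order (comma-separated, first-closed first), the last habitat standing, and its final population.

Closure order: Elkhorn, Cedarfen, Ironridge, Ashgrove, Briarlake, Fernhollow
Last habitat: Dunmere with 83 animals

Round 1: Ashgrove=6 Briarlake=13 Cedarfen=12 Dunmere=5 Elkhorn=24 Fernhollow=9 Ironridge=14 → close Elkhorn (overflow 19)
  24÷6 = 4 each, +1 to first 0
Round 2: Ashgrove=10 Briarlake=17 Cedarfen=16 Dunmere=9 Fernhollow=13 Ironridge=18 → close Cedarfen (overflow 9)
  16÷5 = 3 each, +1 to first 1
Round 3: Ashgrove=14 Briarlake=20 Dunmere=12 Fernhollow=16 Ironridge=21 → close Ironridge (overflow 10)
  21÷4 = 5 each, +1 to first 1
Round 4: Ashgrove=20 Briarlake=25 Dunmere=17 Fernhollow=21 → close Ashgrove (overflow 14)
  20÷3 = 6 each, +1 to first 2
Round 5: Briarlake=32 Dunmere=24 Fernhollow=27 → close Briarlake (overflow 18)
  32÷2 = 16 each, +1 to first 0
Round 6: Dunmere=40 Fernhollow=43 → close Fernhollow (overflow 34)
  43÷1 = 43 each, +1 to first 0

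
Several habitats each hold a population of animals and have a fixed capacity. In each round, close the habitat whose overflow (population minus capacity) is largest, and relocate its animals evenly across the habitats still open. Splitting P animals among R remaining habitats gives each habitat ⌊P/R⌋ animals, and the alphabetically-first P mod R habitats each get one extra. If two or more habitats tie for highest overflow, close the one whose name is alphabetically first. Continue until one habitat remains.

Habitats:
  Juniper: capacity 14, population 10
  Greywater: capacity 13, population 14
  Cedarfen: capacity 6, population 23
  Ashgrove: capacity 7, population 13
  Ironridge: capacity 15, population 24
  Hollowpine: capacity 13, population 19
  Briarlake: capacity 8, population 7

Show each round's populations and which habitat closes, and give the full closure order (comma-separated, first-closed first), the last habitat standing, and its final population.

Round 1: Ashgrove=13 Briarlake=7 Cedarfen=23 Greywater=14 Hollowpine=19 Ironridge=24 Juniper=10 → close Cedarfen (overflow 17)
  23÷6 = 3 each, +1 to first 5
Round 2: Ashgrove=17 Briarlake=11 Greywater=18 Hollowpine=23 Ironridge=28 Juniper=13 → close Ironridge (overflow 13)
  28÷5 = 5 each, +1 to first 3
Round 3: Ashgrove=23 Briarlake=17 Greywater=24 Hollowpine=28 Juniper=18 → close Ashgrove (overflow 16)
  23÷4 = 5 each, +1 to first 3
Round 4: Briarlake=23 Greywater=30 Hollowpine=34 Juniper=23 → close Hollowpine (overflow 21)
  34÷3 = 11 each, +1 to first 1
Round 5: Briarlake=35 Greywater=41 Juniper=34 → close Greywater (overflow 28)
  41÷2 = 20 each, +1 to first 1
Round 6: Briarlake=56 Juniper=54 → close Briarlake (overflow 48)
  56÷1 = 56 each, +1 to first 0

Closure order: Cedarfen, Ironridge, Ashgrove, Hollowpine, Greywater, Briarlake
Last habitat: Juniper with 110 animals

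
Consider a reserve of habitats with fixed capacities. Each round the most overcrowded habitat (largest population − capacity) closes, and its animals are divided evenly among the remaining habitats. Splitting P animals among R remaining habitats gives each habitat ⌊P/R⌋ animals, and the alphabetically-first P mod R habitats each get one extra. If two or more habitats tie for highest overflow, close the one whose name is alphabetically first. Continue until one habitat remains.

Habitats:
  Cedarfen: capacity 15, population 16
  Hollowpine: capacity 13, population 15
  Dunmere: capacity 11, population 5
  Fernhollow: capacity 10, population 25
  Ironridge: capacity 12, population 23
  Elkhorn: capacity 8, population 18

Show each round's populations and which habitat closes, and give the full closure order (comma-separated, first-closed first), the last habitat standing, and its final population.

Round 1: Cedarfen=16 Dunmere=5 Elkhorn=18 Fernhollow=25 Hollowpine=15 Ironridge=23 → close Fernhollow (overflow 15)
  25÷5 = 5 each, +1 to first 0
Round 2: Cedarfen=21 Dunmere=10 Elkhorn=23 Hollowpine=20 Ironridge=28 → close Ironridge (overflow 16)
  28÷4 = 7 each, +1 to first 0
Round 3: Cedarfen=28 Dunmere=17 Elkhorn=30 Hollowpine=27 → close Elkhorn (overflow 22)
  30÷3 = 10 each, +1 to first 0
Round 4: Cedarfen=38 Dunmere=27 Hollowpine=37 → close Hollowpine (overflow 24)
  37÷2 = 18 each, +1 to first 1
Round 5: Cedarfen=57 Dunmere=45 → close Cedarfen (overflow 42)
  57÷1 = 57 each, +1 to first 0

Closure order: Fernhollow, Ironridge, Elkhorn, Hollowpine, Cedarfen
Last habitat: Dunmere with 102 animals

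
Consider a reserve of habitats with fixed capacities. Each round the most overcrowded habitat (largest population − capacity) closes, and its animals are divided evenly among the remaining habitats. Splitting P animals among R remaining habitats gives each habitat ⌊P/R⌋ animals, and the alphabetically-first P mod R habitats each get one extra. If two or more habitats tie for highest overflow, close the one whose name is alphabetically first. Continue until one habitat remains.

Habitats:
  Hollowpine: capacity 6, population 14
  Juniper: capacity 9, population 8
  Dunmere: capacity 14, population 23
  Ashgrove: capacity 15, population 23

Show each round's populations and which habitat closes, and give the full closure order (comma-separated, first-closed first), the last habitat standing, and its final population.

Round 1: Ashgrove=23 Dunmere=23 Hollowpine=14 Juniper=8 → close Dunmere (overflow 9)
  23÷3 = 7 each, +1 to first 2
Round 2: Ashgrove=31 Hollowpine=22 Juniper=15 → close Ashgrove (overflow 16)
  31÷2 = 15 each, +1 to first 1
Round 3: Hollowpine=38 Juniper=30 → close Hollowpine (overflow 32)
  38÷1 = 38 each, +1 to first 0

Closure order: Dunmere, Ashgrove, Hollowpine
Last habitat: Juniper with 68 animals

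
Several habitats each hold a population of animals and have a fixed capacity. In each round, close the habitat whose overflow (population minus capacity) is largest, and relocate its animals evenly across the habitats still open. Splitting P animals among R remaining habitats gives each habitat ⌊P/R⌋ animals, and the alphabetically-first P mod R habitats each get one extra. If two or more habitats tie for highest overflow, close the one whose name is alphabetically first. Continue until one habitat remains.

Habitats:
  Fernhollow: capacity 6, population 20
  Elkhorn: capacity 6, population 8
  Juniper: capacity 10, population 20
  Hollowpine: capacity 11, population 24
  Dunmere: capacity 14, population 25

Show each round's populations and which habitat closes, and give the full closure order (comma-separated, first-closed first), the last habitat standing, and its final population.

Round 1: Dunmere=25 Elkhorn=8 Fernhollow=20 Hollowpine=24 Juniper=20 → close Fernhollow (overflow 14)
  20÷4 = 5 each, +1 to first 0
Round 2: Dunmere=30 Elkhorn=13 Hollowpine=29 Juniper=25 → close Hollowpine (overflow 18)
  29÷3 = 9 each, +1 to first 2
Round 3: Dunmere=40 Elkhorn=23 Juniper=34 → close Dunmere (overflow 26)
  40÷2 = 20 each, +1 to first 0
Round 4: Elkhorn=43 Juniper=54 → close Juniper (overflow 44)
  54÷1 = 54 each, +1 to first 0

Closure order: Fernhollow, Hollowpine, Dunmere, Juniper
Last habitat: Elkhorn with 97 animals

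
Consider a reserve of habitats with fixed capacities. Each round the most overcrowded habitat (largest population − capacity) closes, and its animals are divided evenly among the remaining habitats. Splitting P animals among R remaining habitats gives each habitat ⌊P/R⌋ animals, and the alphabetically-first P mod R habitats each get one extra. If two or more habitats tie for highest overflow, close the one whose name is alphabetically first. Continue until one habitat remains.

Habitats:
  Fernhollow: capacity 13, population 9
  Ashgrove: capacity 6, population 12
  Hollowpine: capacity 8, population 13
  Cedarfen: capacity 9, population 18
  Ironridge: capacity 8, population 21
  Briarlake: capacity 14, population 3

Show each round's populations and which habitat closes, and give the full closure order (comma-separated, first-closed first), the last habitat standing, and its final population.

Round 1: Ashgrove=12 Briarlake=3 Cedarfen=18 Fernhollow=9 Hollowpine=13 Ironridge=21 → close Ironridge (overflow 13)
  21÷5 = 4 each, +1 to first 1
Round 2: Ashgrove=17 Briarlake=7 Cedarfen=22 Fernhollow=13 Hollowpine=17 → close Cedarfen (overflow 13)
  22÷4 = 5 each, +1 to first 2
Round 3: Ashgrove=23 Briarlake=13 Fernhollow=18 Hollowpine=22 → close Ashgrove (overflow 17)
  23÷3 = 7 each, +1 to first 2
Round 4: Briarlake=21 Fernhollow=26 Hollowpine=29 → close Hollowpine (overflow 21)
  29÷2 = 14 each, +1 to first 1
Round 5: Briarlake=36 Fernhollow=40 → close Fernhollow (overflow 27)
  40÷1 = 40 each, +1 to first 0

Closure order: Ironridge, Cedarfen, Ashgrove, Hollowpine, Fernhollow
Last habitat: Briarlake with 76 animals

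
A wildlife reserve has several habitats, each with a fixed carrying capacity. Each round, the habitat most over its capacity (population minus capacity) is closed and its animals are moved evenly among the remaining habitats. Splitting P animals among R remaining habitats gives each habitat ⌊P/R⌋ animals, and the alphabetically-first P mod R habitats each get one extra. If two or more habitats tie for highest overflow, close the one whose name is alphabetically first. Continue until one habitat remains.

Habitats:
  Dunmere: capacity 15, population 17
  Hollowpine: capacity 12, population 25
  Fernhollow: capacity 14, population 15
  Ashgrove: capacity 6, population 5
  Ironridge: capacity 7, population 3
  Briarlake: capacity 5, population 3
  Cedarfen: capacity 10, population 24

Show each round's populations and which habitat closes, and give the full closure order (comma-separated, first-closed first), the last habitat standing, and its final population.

Closure order: Cedarfen, Hollowpine, Dunmere, Fernhollow, Ashgrove, Briarlake
Last habitat: Ironridge with 92 animals

Round 1: Ashgrove=5 Briarlake=3 Cedarfen=24 Dunmere=17 Fernhollow=15 Hollowpine=25 Ironridge=3 → close Cedarfen (overflow 14)
  24÷6 = 4 each, +1 to first 0
Round 2: Ashgrove=9 Briarlake=7 Dunmere=21 Fernhollow=19 Hollowpine=29 Ironridge=7 → close Hollowpine (overflow 17)
  29÷5 = 5 each, +1 to first 4
Round 3: Ashgrove=15 Briarlake=13 Dunmere=27 Fernhollow=25 Ironridge=12 → close Dunmere (overflow 12)
  27÷4 = 6 each, +1 to first 3
Round 4: Ashgrove=22 Briarlake=20 Fernhollow=32 Ironridge=18 → close Fernhollow (overflow 18)
  32÷3 = 10 each, +1 to first 2
Round 5: Ashgrove=33 Briarlake=31 Ironridge=28 → close Ashgrove (overflow 27)
  33÷2 = 16 each, +1 to first 1
Round 6: Briarlake=48 Ironridge=44 → close Briarlake (overflow 43)
  48÷1 = 48 each, +1 to first 0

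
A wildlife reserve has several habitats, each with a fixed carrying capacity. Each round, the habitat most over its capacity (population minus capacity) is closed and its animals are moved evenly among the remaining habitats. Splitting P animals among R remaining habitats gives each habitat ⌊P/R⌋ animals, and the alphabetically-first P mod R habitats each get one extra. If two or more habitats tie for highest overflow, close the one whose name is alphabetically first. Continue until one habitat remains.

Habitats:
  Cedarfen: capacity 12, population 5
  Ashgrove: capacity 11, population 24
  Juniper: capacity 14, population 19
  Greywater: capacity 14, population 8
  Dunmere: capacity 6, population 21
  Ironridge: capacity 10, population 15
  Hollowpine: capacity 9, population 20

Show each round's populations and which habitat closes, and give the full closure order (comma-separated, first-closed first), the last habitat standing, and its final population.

Closure order: Dunmere, Ashgrove, Hollowpine, Ironridge, Juniper, Cedarfen
Last habitat: Greywater with 112 animals

Round 1: Ashgrove=24 Cedarfen=5 Dunmere=21 Greywater=8 Hollowpine=20 Ironridge=15 Juniper=19 → close Dunmere (overflow 15)
  21÷6 = 3 each, +1 to first 3
Round 2: Ashgrove=28 Cedarfen=9 Greywater=12 Hollowpine=23 Ironridge=18 Juniper=22 → close Ashgrove (overflow 17)
  28÷5 = 5 each, +1 to first 3
Round 3: Cedarfen=15 Greywater=18 Hollowpine=29 Ironridge=23 Juniper=27 → close Hollowpine (overflow 20)
  29÷4 = 7 each, +1 to first 1
Round 4: Cedarfen=23 Greywater=25 Ironridge=30 Juniper=34 → close Ironridge (overflow 20)
  30÷3 = 10 each, +1 to first 0
Round 5: Cedarfen=33 Greywater=35 Juniper=44 → close Juniper (overflow 30)
  44÷2 = 22 each, +1 to first 0
Round 6: Cedarfen=55 Greywater=57 → close Cedarfen (overflow 43)
  55÷1 = 55 each, +1 to first 0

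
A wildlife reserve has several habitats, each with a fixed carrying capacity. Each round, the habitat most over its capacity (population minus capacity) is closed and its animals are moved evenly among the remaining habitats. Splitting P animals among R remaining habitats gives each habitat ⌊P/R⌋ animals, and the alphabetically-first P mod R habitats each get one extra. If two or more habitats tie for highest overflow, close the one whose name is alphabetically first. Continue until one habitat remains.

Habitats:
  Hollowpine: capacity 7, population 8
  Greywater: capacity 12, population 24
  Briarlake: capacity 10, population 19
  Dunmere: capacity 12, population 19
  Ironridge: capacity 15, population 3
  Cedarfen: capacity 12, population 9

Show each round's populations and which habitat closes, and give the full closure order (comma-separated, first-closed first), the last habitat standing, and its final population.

Round 1: Briarlake=19 Cedarfen=9 Dunmere=19 Greywater=24 Hollowpine=8 Ironridge=3 → close Greywater (overflow 12)
  24÷5 = 4 each, +1 to first 4
Round 2: Briarlake=24 Cedarfen=14 Dunmere=24 Hollowpine=13 Ironridge=7 → close Briarlake (overflow 14)
  24÷4 = 6 each, +1 to first 0
Round 3: Cedarfen=20 Dunmere=30 Hollowpine=19 Ironridge=13 → close Dunmere (overflow 18)
  30÷3 = 10 each, +1 to first 0
Round 4: Cedarfen=30 Hollowpine=29 Ironridge=23 → close Hollowpine (overflow 22)
  29÷2 = 14 each, +1 to first 1
Round 5: Cedarfen=45 Ironridge=37 → close Cedarfen (overflow 33)
  45÷1 = 45 each, +1 to first 0

Closure order: Greywater, Briarlake, Dunmere, Hollowpine, Cedarfen
Last habitat: Ironridge with 82 animals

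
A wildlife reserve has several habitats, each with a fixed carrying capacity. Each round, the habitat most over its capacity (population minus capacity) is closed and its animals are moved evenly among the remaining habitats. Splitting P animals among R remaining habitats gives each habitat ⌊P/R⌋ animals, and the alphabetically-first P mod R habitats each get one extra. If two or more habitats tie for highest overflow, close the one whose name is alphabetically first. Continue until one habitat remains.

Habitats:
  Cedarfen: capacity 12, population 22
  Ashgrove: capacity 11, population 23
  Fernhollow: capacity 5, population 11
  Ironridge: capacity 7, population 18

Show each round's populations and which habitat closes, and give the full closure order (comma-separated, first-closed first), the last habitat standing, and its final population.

Round 1: Ashgrove=23 Cedarfen=22 Fernhollow=11 Ironridge=18 → close Ashgrove (overflow 12)
  23÷3 = 7 each, +1 to first 2
Round 2: Cedarfen=30 Fernhollow=19 Ironridge=25 → close Cedarfen (overflow 18)
  30÷2 = 15 each, +1 to first 0
Round 3: Fernhollow=34 Ironridge=40 → close Ironridge (overflow 33)
  40÷1 = 40 each, +1 to first 0

Closure order: Ashgrove, Cedarfen, Ironridge
Last habitat: Fernhollow with 74 animals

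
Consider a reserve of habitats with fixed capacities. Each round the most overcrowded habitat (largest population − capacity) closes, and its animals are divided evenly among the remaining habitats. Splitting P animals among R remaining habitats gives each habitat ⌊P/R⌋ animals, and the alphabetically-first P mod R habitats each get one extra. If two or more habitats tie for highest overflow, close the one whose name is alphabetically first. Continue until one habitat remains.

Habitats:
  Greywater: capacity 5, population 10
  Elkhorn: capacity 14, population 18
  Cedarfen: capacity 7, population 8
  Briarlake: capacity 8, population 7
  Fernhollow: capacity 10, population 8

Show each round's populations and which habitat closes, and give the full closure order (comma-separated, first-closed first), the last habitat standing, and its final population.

Closure order: Greywater, Elkhorn, Cedarfen, Briarlake
Last habitat: Fernhollow with 51 animals

Round 1: Briarlake=7 Cedarfen=8 Elkhorn=18 Fernhollow=8 Greywater=10 → close Greywater (overflow 5)
  10÷4 = 2 each, +1 to first 2
Round 2: Briarlake=10 Cedarfen=11 Elkhorn=20 Fernhollow=10 → close Elkhorn (overflow 6)
  20÷3 = 6 each, +1 to first 2
Round 3: Briarlake=17 Cedarfen=18 Fernhollow=16 → close Cedarfen (overflow 11)
  18÷2 = 9 each, +1 to first 0
Round 4: Briarlake=26 Fernhollow=25 → close Briarlake (overflow 18)
  26÷1 = 26 each, +1 to first 0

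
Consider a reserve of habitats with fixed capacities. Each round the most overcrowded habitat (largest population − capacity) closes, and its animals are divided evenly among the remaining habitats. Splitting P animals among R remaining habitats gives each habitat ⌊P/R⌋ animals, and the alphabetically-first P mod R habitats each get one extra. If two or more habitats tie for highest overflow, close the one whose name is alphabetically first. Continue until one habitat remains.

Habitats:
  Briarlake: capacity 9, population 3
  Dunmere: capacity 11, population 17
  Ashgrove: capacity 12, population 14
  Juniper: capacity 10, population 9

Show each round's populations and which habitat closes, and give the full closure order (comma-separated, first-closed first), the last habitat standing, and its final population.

Closure order: Dunmere, Ashgrove, Juniper
Last habitat: Briarlake with 43 animals

Round 1: Ashgrove=14 Briarlake=3 Dunmere=17 Juniper=9 → close Dunmere (overflow 6)
  17÷3 = 5 each, +1 to first 2
Round 2: Ashgrove=20 Briarlake=9 Juniper=14 → close Ashgrove (overflow 8)
  20÷2 = 10 each, +1 to first 0
Round 3: Briarlake=19 Juniper=24 → close Juniper (overflow 14)
  24÷1 = 24 each, +1 to first 0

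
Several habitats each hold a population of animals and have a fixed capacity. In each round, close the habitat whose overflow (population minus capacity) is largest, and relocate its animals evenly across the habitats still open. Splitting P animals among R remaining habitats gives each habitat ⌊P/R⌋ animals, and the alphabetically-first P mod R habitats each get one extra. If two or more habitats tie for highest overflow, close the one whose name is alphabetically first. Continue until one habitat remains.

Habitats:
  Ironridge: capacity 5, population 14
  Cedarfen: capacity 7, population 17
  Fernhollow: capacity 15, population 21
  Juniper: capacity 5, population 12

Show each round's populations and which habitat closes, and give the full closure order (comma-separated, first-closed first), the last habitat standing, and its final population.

Round 1: Cedarfen=17 Fernhollow=21 Ironridge=14 Juniper=12 → close Cedarfen (overflow 10)
  17÷3 = 5 each, +1 to first 2
Round 2: Fernhollow=27 Ironridge=20 Juniper=17 → close Ironridge (overflow 15)
  20÷2 = 10 each, +1 to first 0
Round 3: Fernhollow=37 Juniper=27 → close Fernhollow (overflow 22)
  37÷1 = 37 each, +1 to first 0

Closure order: Cedarfen, Ironridge, Fernhollow
Last habitat: Juniper with 64 animals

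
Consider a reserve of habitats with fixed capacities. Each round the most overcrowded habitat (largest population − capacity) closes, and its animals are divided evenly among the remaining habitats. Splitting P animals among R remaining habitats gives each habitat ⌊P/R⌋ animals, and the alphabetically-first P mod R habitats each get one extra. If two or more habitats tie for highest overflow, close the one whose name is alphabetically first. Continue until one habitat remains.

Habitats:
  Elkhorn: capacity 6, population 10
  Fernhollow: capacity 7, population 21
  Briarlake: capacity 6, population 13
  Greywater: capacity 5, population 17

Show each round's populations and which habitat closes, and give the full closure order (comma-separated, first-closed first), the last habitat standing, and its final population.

Closure order: Fernhollow, Greywater, Briarlake
Last habitat: Elkhorn with 61 animals

Round 1: Briarlake=13 Elkhorn=10 Fernhollow=21 Greywater=17 → close Fernhollow (overflow 14)
  21÷3 = 7 each, +1 to first 0
Round 2: Briarlake=20 Elkhorn=17 Greywater=24 → close Greywater (overflow 19)
  24÷2 = 12 each, +1 to first 0
Round 3: Briarlake=32 Elkhorn=29 → close Briarlake (overflow 26)
  32÷1 = 32 each, +1 to first 0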